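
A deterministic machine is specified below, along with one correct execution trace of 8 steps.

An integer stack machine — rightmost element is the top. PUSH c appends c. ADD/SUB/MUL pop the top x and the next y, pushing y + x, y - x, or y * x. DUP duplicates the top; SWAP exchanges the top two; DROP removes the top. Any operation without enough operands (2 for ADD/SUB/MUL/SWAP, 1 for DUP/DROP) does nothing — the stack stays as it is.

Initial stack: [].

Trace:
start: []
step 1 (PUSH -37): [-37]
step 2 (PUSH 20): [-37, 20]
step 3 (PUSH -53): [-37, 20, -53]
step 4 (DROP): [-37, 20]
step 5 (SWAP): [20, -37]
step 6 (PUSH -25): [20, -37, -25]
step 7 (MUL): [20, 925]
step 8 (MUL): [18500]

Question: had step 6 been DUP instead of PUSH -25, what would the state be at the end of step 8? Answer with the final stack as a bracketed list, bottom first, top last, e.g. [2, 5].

[27380]

(re-executing from step 6 with the substitution; state before step 6: [20, -37])
step 6 (DUP): [20, -37, -37]
step 7 (MUL): [20, 1369]
step 8 (MUL): [27380]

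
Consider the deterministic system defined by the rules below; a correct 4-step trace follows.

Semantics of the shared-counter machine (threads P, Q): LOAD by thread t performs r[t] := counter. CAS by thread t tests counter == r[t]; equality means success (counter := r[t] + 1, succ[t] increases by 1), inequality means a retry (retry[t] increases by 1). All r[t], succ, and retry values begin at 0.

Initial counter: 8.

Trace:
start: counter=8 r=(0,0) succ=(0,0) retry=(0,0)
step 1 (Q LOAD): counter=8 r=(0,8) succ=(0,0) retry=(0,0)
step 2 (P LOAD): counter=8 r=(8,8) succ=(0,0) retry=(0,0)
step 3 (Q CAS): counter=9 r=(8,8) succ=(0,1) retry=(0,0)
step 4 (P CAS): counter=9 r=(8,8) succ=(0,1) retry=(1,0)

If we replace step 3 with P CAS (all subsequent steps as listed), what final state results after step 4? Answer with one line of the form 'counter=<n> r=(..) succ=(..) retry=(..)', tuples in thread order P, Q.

counter=9 r=(8,8) succ=(1,0) retry=(1,0)

(re-executing from step 3 with the substitution; state before step 3: counter=8 r=(8,8) succ=(0,0) retry=(0,0))
step 3 (P CAS): counter=9 r=(8,8) succ=(1,0) retry=(0,0)
step 4 (P CAS): counter=9 r=(8,8) succ=(1,0) retry=(1,0)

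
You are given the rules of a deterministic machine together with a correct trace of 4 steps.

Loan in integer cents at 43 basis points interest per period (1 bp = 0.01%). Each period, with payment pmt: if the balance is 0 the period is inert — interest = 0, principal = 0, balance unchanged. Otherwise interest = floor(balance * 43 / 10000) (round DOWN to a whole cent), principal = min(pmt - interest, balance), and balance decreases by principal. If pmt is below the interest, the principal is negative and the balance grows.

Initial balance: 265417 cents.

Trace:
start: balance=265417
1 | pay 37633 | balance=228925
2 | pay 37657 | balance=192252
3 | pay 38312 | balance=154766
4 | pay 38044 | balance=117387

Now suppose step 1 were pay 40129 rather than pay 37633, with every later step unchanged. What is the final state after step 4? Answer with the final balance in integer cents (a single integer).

114858

(re-executing from step 1 with the substitution; state before step 1: balance=265417)
1 | pay 40129 | balance=226429
2 | pay 37657 | balance=189745
3 | pay 38312 | balance=152248
4 | pay 38044 | balance=114858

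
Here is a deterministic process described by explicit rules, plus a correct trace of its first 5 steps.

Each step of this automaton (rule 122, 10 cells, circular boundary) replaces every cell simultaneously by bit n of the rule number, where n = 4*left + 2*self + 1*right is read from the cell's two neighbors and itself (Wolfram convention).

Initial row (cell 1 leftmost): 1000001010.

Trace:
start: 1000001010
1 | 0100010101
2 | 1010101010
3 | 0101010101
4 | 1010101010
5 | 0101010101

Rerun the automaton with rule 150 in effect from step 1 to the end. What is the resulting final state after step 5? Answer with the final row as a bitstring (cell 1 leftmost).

(re-executing steps 1..5 under rule 150; state before step 1: 1000001010)
1 | 1100011010
2 | 0010100010
3 | 0110110111
4 | 0000000010
5 | 0000000111

0000000111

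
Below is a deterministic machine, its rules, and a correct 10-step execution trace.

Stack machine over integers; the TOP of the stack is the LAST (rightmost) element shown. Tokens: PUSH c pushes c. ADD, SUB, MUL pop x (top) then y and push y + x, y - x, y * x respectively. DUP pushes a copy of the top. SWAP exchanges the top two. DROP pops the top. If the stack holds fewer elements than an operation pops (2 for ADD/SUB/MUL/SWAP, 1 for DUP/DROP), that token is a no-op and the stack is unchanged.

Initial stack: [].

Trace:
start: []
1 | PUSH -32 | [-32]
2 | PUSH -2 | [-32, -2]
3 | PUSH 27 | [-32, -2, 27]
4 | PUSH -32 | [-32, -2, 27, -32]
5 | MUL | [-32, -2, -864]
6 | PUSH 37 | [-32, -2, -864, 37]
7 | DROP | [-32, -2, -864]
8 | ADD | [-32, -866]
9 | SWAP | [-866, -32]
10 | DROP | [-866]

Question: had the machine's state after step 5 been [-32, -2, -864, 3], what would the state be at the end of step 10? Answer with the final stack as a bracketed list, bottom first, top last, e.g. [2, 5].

[-32, -861]

state after step 5 := [-32, -2, -864, 3]
6 | PUSH 37 | [-32, -2, -864, 3, 37]
7 | DROP | [-32, -2, -864, 3]
8 | ADD | [-32, -2, -861]
9 | SWAP | [-32, -861, -2]
10 | DROP | [-32, -861]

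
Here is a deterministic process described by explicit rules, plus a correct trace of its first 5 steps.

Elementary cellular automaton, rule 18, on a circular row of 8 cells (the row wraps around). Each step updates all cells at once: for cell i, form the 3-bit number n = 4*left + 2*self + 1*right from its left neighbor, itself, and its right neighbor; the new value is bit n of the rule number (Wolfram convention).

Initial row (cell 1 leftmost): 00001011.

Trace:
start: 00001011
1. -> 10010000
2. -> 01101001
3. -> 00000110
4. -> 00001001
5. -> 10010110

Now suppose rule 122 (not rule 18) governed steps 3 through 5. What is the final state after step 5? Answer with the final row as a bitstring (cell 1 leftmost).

11110000

(re-executing steps 3..5 under rule 122; state before step 3: 01101001)
3. -> 11110110
4. -> 10011111
5. -> 11110000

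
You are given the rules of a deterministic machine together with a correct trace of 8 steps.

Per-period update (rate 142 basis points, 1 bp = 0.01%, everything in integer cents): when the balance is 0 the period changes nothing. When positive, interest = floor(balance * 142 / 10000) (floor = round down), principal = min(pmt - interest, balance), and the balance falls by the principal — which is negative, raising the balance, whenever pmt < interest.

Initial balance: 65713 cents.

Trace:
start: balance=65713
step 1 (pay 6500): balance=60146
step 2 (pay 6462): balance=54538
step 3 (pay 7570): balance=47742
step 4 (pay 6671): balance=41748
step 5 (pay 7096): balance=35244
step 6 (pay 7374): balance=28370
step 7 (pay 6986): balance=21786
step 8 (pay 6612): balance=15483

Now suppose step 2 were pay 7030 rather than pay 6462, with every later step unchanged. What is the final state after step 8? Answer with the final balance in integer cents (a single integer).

(re-executing from step 2 with the substitution; state before step 2: balance=60146)
step 2 (pay 7030): balance=53970
step 3 (pay 7570): balance=47166
step 4 (pay 6671): balance=41164
step 5 (pay 7096): balance=34652
step 6 (pay 7374): balance=27770
step 7 (pay 6986): balance=21178
step 8 (pay 6612): balance=14866

14866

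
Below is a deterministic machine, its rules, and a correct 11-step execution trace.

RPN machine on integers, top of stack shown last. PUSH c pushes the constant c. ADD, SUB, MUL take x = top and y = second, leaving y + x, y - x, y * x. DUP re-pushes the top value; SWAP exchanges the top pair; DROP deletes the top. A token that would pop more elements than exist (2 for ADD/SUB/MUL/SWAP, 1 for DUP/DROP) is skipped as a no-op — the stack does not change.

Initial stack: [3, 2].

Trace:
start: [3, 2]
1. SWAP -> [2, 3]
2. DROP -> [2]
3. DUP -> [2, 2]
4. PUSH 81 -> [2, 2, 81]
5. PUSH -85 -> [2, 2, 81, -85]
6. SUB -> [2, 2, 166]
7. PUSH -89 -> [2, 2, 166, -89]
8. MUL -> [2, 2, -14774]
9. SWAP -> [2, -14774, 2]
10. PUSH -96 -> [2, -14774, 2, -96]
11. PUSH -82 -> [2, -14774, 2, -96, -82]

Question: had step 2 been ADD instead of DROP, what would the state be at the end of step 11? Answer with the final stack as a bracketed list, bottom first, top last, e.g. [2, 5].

[5, -14774, 5, -96, -82]

(re-executing from step 2 with the substitution; state before step 2: [2, 3])
2. ADD -> [5]
3. DUP -> [5, 5]
4. PUSH 81 -> [5, 5, 81]
5. PUSH -85 -> [5, 5, 81, -85]
6. SUB -> [5, 5, 166]
7. PUSH -89 -> [5, 5, 166, -89]
8. MUL -> [5, 5, -14774]
9. SWAP -> [5, -14774, 5]
10. PUSH -96 -> [5, -14774, 5, -96]
11. PUSH -82 -> [5, -14774, 5, -96, -82]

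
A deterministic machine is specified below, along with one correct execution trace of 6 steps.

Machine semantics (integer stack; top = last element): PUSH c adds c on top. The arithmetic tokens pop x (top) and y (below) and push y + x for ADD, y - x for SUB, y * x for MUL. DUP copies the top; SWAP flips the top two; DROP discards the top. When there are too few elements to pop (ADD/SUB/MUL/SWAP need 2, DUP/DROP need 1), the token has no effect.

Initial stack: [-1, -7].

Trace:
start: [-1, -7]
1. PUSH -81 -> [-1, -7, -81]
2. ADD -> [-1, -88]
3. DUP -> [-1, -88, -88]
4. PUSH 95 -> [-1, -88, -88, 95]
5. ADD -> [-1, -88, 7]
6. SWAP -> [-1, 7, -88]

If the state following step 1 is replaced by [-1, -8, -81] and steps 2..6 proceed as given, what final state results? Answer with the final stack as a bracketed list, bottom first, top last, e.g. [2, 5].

state after step 1 := [-1, -8, -81]
2. ADD -> [-1, -89]
3. DUP -> [-1, -89, -89]
4. PUSH 95 -> [-1, -89, -89, 95]
5. ADD -> [-1, -89, 6]
6. SWAP -> [-1, 6, -89]

[-1, 6, -89]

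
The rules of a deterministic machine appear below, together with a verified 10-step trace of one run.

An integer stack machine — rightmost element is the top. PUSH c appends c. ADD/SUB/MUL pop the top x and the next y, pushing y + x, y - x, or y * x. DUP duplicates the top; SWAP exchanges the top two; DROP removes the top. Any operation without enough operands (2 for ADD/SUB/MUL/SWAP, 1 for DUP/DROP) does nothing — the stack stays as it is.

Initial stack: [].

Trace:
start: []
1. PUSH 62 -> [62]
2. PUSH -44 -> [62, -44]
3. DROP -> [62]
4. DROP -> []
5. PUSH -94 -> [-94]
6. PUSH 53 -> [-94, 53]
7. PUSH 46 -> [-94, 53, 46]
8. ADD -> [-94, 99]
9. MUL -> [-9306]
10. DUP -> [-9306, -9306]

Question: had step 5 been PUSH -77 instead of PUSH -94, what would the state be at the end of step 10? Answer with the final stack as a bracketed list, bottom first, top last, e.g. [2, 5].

[-7623, -7623]

(re-executing from step 5 with the substitution; state before step 5: [])
5. PUSH -77 -> [-77]
6. PUSH 53 -> [-77, 53]
7. PUSH 46 -> [-77, 53, 46]
8. ADD -> [-77, 99]
9. MUL -> [-7623]
10. DUP -> [-7623, -7623]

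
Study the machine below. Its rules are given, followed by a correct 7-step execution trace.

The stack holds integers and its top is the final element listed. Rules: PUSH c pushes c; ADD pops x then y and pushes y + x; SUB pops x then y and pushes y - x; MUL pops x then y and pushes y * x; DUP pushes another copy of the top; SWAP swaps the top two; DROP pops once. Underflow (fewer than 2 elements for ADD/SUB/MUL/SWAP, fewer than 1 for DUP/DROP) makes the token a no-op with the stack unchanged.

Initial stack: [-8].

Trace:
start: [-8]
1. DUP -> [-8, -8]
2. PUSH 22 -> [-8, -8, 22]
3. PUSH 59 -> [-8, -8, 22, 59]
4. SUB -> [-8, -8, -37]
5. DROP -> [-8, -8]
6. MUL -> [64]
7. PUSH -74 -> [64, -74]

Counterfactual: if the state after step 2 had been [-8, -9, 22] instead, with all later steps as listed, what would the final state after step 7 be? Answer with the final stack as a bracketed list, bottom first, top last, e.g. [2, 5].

state after step 2 := [-8, -9, 22]
3. PUSH 59 -> [-8, -9, 22, 59]
4. SUB -> [-8, -9, -37]
5. DROP -> [-8, -9]
6. MUL -> [72]
7. PUSH -74 -> [72, -74]

[72, -74]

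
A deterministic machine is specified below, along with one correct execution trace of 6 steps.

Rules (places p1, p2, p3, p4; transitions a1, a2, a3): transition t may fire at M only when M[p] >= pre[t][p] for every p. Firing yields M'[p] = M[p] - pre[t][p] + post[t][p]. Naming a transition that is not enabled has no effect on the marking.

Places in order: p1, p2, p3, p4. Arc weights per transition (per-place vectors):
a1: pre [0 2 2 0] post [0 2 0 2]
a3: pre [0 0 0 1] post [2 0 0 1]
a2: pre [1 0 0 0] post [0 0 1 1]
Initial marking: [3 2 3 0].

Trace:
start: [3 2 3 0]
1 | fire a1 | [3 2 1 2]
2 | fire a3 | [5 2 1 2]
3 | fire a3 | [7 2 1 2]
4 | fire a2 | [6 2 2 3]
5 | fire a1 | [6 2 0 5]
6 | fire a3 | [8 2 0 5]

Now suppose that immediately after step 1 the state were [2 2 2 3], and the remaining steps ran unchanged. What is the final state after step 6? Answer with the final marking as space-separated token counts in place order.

7 2 1 6

state after step 1 := [2 2 2 3]
2 | fire a3 | [4 2 2 3]
3 | fire a3 | [6 2 2 3]
4 | fire a2 | [5 2 3 4]
5 | fire a1 | [5 2 1 6]
6 | fire a3 | [7 2 1 6]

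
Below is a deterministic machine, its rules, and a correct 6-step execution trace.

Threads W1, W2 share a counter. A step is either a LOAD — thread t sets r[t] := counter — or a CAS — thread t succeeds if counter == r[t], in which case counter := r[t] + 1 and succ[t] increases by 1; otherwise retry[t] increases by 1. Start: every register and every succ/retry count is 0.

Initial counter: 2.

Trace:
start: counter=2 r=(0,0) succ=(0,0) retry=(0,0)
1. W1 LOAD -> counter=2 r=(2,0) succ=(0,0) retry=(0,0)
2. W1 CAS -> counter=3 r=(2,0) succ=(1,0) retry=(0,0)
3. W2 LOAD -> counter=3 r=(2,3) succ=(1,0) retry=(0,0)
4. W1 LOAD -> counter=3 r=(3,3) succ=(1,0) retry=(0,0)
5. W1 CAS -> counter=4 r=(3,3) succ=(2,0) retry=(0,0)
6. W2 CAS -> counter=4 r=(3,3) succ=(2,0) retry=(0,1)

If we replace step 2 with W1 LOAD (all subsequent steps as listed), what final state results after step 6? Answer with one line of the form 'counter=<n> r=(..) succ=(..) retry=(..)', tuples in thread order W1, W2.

(re-executing from step 2 with the substitution; state before step 2: counter=2 r=(2,0) succ=(0,0) retry=(0,0))
2. W1 LOAD -> counter=2 r=(2,0) succ=(0,0) retry=(0,0)
3. W2 LOAD -> counter=2 r=(2,2) succ=(0,0) retry=(0,0)
4. W1 LOAD -> counter=2 r=(2,2) succ=(0,0) retry=(0,0)
5. W1 CAS -> counter=3 r=(2,2) succ=(1,0) retry=(0,0)
6. W2 CAS -> counter=3 r=(2,2) succ=(1,0) retry=(0,1)

counter=3 r=(2,2) succ=(1,0) retry=(0,1)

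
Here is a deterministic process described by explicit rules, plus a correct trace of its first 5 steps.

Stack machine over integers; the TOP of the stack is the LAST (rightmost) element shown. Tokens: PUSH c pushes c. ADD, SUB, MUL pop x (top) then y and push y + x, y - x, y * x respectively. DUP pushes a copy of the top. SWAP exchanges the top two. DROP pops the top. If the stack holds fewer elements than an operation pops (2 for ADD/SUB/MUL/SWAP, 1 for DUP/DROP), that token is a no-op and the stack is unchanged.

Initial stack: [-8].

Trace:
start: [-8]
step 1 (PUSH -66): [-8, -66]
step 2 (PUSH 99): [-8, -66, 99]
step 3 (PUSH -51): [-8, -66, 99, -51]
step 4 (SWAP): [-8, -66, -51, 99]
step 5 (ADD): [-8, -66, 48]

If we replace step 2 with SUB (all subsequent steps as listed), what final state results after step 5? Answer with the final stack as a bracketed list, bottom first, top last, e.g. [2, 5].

(re-executing from step 2 with the substitution; state before step 2: [-8, -66])
step 2 (SUB): [58]
step 3 (PUSH -51): [58, -51]
step 4 (SWAP): [-51, 58]
step 5 (ADD): [7]

[7]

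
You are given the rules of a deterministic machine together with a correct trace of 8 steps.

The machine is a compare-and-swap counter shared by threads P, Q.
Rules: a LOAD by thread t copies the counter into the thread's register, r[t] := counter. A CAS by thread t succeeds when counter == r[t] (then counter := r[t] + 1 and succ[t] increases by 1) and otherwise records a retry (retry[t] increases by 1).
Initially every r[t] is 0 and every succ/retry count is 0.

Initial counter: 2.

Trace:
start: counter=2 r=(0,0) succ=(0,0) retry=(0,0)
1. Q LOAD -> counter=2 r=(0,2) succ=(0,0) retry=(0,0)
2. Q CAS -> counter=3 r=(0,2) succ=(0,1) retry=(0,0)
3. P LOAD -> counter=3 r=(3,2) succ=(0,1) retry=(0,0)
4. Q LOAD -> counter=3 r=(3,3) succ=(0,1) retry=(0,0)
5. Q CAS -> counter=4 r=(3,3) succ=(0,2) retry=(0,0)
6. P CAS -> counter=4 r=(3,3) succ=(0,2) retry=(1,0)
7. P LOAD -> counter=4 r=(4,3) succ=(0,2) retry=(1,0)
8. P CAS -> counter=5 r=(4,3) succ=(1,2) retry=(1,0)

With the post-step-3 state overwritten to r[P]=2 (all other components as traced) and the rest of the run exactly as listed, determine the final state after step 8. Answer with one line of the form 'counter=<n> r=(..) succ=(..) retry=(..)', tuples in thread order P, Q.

state after step 3 := counter=3 r=(2,2) succ=(0,1) retry=(0,0)
4. Q LOAD -> counter=3 r=(2,3) succ=(0,1) retry=(0,0)
5. Q CAS -> counter=4 r=(2,3) succ=(0,2) retry=(0,0)
6. P CAS -> counter=4 r=(2,3) succ=(0,2) retry=(1,0)
7. P LOAD -> counter=4 r=(4,3) succ=(0,2) retry=(1,0)
8. P CAS -> counter=5 r=(4,3) succ=(1,2) retry=(1,0)

counter=5 r=(4,3) succ=(1,2) retry=(1,0)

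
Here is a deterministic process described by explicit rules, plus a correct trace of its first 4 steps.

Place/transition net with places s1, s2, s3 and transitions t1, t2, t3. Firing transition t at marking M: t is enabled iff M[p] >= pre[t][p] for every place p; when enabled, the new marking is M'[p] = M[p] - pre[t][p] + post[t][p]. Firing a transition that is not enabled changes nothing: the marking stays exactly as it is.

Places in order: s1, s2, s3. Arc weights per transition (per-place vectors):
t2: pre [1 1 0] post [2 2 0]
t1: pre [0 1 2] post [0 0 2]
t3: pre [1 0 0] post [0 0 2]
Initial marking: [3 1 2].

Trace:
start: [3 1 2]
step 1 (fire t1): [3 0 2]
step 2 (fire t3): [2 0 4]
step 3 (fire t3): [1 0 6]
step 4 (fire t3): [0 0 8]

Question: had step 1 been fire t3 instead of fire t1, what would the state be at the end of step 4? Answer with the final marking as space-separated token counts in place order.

(re-executing from step 1 with the substitution; state before step 1: [3 1 2])
step 1 (fire t3): [2 1 4]
step 2 (fire t3): [1 1 6]
step 3 (fire t3): [0 1 8]
step 4 (fire t3): [0 1 8]

0 1 8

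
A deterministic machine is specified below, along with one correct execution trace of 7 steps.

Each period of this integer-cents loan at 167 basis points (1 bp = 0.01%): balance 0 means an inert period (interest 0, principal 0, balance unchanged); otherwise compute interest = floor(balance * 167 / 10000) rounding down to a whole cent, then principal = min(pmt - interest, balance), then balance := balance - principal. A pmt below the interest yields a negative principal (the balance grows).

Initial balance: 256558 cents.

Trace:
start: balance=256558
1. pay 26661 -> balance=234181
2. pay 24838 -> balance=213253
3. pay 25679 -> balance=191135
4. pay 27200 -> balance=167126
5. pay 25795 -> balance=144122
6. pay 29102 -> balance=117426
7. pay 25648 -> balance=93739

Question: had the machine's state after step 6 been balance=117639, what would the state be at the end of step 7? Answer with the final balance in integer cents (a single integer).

93955

state after step 6 := balance=117639
7. pay 25648 -> balance=93955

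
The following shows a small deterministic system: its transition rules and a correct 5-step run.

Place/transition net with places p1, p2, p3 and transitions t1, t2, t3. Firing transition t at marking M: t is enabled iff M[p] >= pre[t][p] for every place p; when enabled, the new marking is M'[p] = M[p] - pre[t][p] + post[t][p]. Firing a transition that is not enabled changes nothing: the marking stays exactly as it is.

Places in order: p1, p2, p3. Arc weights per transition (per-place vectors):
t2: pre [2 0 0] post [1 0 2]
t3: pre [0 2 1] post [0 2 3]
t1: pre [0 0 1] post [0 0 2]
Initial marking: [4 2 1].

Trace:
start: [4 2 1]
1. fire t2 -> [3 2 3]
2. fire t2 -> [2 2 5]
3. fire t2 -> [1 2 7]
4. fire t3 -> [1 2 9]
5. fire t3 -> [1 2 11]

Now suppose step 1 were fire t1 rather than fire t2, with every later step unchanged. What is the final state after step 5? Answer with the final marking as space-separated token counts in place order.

2 2 10

(re-executing from step 1 with the substitution; state before step 1: [4 2 1])
1. fire t1 -> [4 2 2]
2. fire t2 -> [3 2 4]
3. fire t2 -> [2 2 6]
4. fire t3 -> [2 2 8]
5. fire t3 -> [2 2 10]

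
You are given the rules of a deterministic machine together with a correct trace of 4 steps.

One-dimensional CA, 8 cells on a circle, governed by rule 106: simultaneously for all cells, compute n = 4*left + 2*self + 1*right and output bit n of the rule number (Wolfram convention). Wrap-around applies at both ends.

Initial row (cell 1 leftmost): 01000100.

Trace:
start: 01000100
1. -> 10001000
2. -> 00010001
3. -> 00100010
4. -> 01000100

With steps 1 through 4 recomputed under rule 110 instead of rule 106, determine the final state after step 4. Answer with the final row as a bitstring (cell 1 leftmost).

11011101

(re-executing steps 1..4 under rule 110; state before step 1: 01000100)
1. -> 11001100
2. -> 11011101
3. -> 01110111
4. -> 11011101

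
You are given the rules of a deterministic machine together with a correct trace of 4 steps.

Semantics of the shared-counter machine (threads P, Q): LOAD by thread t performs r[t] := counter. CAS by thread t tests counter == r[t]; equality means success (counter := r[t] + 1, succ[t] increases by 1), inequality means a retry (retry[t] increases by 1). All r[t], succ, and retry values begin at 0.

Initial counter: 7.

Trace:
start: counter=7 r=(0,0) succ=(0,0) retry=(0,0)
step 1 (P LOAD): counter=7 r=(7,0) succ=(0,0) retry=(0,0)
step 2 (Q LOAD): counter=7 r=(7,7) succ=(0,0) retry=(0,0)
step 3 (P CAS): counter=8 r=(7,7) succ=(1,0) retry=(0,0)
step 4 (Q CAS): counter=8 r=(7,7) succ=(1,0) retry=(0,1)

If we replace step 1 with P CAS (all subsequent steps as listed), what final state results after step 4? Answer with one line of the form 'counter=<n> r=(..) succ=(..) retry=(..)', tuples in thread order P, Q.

(re-executing from step 1 with the substitution; state before step 1: counter=7 r=(0,0) succ=(0,0) retry=(0,0))
step 1 (P CAS): counter=7 r=(0,0) succ=(0,0) retry=(1,0)
step 2 (Q LOAD): counter=7 r=(0,7) succ=(0,0) retry=(1,0)
step 3 (P CAS): counter=7 r=(0,7) succ=(0,0) retry=(2,0)
step 4 (Q CAS): counter=8 r=(0,7) succ=(0,1) retry=(2,0)

counter=8 r=(0,7) succ=(0,1) retry=(2,0)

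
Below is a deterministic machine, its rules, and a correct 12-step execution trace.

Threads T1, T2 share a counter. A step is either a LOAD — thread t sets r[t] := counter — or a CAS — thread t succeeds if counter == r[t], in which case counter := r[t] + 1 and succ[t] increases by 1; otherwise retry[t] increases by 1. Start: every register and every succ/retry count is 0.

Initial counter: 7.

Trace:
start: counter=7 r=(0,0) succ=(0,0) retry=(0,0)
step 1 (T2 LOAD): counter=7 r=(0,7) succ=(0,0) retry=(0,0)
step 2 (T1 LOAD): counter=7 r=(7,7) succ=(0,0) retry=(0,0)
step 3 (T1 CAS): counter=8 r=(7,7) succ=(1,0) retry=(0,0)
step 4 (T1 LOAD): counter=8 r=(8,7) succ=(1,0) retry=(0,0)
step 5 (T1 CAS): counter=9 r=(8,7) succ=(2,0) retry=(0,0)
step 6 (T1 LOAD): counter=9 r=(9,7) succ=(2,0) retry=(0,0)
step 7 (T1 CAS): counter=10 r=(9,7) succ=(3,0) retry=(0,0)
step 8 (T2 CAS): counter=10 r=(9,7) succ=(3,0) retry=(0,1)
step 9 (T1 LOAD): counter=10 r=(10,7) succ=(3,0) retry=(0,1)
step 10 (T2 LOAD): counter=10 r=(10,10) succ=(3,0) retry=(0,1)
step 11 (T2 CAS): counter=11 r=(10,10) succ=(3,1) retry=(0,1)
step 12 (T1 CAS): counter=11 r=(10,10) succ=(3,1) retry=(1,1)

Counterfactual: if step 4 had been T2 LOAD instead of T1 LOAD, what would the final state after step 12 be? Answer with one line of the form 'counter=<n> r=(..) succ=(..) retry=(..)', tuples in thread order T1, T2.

(re-executing from step 4 with the substitution; state before step 4: counter=8 r=(7,7) succ=(1,0) retry=(0,0))
step 4 (T2 LOAD): counter=8 r=(7,8) succ=(1,0) retry=(0,0)
step 5 (T1 CAS): counter=8 r=(7,8) succ=(1,0) retry=(1,0)
step 6 (T1 LOAD): counter=8 r=(8,8) succ=(1,0) retry=(1,0)
step 7 (T1 CAS): counter=9 r=(8,8) succ=(2,0) retry=(1,0)
step 8 (T2 CAS): counter=9 r=(8,8) succ=(2,0) retry=(1,1)
step 9 (T1 LOAD): counter=9 r=(9,8) succ=(2,0) retry=(1,1)
step 10 (T2 LOAD): counter=9 r=(9,9) succ=(2,0) retry=(1,1)
step 11 (T2 CAS): counter=10 r=(9,9) succ=(2,1) retry=(1,1)
step 12 (T1 CAS): counter=10 r=(9,9) succ=(2,1) retry=(2,1)

counter=10 r=(9,9) succ=(2,1) retry=(2,1)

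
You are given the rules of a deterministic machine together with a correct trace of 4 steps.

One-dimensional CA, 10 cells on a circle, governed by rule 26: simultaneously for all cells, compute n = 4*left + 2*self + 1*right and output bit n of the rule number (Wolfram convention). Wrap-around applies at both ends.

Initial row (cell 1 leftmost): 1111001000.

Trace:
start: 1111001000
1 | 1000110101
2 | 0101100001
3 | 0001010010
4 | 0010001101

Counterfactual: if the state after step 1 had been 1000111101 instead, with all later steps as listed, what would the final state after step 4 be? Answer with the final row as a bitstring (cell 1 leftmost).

state after step 1 := 1000111101
2 | 0101100001
3 | 0001010010
4 | 0010001101

0010001101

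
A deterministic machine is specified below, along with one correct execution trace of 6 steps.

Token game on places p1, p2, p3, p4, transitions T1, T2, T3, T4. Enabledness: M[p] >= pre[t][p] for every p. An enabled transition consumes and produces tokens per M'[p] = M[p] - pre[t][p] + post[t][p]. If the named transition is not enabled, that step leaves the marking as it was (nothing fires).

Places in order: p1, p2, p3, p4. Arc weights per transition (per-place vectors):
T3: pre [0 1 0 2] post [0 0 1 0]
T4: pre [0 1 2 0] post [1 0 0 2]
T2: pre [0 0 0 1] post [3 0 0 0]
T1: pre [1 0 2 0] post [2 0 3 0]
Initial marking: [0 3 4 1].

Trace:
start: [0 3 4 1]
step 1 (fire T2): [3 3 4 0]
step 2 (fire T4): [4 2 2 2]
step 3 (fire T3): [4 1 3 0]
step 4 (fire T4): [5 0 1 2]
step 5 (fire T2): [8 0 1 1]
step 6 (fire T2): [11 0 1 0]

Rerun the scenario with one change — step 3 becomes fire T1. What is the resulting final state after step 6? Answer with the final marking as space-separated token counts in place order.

12 1 1 2

(re-executing from step 3 with the substitution; state before step 3: [4 2 2 2])
step 3 (fire T1): [5 2 3 2]
step 4 (fire T4): [6 1 1 4]
step 5 (fire T2): [9 1 1 3]
step 6 (fire T2): [12 1 1 2]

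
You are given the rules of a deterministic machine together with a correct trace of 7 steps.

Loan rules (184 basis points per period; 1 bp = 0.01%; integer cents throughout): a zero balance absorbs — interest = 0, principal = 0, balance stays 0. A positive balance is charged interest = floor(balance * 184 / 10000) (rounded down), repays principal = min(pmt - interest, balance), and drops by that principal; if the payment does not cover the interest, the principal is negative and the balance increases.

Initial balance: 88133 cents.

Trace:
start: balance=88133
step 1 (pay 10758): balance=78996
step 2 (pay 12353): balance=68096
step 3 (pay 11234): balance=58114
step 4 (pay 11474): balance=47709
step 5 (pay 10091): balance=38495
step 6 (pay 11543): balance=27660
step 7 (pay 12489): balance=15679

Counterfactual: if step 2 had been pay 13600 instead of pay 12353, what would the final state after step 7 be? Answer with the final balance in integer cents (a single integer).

14315

(re-executing from step 2 with the substitution; state before step 2: balance=78996)
step 2 (pay 13600): balance=66849
step 3 (pay 11234): balance=56845
step 4 (pay 11474): balance=46416
step 5 (pay 10091): balance=37179
step 6 (pay 11543): balance=26320
step 7 (pay 12489): balance=14315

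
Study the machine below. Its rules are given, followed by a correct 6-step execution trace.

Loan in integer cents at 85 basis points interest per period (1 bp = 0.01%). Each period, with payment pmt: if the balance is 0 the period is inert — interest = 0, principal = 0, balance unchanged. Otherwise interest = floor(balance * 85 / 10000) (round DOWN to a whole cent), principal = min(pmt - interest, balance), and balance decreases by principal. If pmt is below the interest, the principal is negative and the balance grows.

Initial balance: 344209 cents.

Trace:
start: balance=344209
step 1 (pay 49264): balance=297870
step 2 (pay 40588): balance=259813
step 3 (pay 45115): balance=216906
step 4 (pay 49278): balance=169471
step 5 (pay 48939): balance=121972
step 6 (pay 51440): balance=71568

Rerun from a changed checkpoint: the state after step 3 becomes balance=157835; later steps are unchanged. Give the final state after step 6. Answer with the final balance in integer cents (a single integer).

state after step 3 := balance=157835
step 4 (pay 49278): balance=109898
step 5 (pay 48939): balance=61893
step 6 (pay 51440): balance=10979

10979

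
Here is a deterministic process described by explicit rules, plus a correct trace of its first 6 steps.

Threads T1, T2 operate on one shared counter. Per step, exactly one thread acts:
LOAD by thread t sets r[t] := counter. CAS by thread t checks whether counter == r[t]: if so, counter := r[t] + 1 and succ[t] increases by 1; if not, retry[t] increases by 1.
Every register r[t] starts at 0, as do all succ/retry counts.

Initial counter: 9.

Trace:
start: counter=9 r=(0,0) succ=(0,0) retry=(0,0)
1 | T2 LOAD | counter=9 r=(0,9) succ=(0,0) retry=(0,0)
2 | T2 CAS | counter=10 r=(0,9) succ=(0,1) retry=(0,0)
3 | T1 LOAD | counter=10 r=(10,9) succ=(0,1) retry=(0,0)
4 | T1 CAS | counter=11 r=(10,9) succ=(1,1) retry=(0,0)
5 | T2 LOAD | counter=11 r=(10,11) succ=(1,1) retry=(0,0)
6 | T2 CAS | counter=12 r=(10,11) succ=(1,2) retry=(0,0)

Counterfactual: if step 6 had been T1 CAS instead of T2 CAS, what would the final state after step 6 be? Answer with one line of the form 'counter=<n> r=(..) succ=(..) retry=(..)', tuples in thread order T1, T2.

counter=11 r=(10,11) succ=(1,1) retry=(1,0)

(re-executing from step 6 with the substitution; state before step 6: counter=11 r=(10,11) succ=(1,1) retry=(0,0))
6 | T1 CAS | counter=11 r=(10,11) succ=(1,1) retry=(1,0)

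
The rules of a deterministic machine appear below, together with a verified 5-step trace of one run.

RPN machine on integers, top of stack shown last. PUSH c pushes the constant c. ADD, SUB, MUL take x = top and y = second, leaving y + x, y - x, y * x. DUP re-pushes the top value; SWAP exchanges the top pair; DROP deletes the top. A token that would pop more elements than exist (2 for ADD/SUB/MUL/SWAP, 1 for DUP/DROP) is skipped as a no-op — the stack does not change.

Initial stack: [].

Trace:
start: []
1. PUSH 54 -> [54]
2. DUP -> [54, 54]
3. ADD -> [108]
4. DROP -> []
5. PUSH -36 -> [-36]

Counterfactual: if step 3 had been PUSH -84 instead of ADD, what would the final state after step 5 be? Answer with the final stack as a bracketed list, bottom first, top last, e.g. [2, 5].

[54, 54, -36]

(re-executing from step 3 with the substitution; state before step 3: [54, 54])
3. PUSH -84 -> [54, 54, -84]
4. DROP -> [54, 54]
5. PUSH -36 -> [54, 54, -36]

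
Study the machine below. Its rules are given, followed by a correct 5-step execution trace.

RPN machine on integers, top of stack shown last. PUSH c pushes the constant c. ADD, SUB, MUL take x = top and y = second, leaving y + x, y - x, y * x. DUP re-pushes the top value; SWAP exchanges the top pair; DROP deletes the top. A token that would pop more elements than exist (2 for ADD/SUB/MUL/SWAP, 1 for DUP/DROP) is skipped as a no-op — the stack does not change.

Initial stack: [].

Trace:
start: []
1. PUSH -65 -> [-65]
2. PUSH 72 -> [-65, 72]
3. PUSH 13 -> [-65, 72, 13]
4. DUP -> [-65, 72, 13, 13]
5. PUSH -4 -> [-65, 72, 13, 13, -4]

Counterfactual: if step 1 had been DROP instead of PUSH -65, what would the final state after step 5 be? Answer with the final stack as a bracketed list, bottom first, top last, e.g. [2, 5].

[72, 13, 13, -4]

(re-executing from step 1 with the substitution; state before step 1: [])
1. DROP -> []
2. PUSH 72 -> [72]
3. PUSH 13 -> [72, 13]
4. DUP -> [72, 13, 13]
5. PUSH -4 -> [72, 13, 13, -4]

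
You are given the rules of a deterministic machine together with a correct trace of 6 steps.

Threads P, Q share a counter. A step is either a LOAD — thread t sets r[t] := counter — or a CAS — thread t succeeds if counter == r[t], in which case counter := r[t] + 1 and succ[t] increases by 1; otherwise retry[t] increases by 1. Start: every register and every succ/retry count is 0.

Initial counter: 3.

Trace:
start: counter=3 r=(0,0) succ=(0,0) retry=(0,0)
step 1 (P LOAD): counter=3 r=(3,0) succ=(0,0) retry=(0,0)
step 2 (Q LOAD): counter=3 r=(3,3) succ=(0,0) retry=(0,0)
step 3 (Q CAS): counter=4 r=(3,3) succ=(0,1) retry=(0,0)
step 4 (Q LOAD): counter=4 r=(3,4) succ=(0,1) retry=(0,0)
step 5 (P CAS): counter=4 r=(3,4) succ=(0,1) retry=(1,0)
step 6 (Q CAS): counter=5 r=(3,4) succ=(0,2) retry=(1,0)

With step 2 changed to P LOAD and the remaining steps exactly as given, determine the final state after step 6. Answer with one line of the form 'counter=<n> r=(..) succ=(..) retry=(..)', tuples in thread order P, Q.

counter=4 r=(3,3) succ=(1,0) retry=(0,2)

(re-executing from step 2 with the substitution; state before step 2: counter=3 r=(3,0) succ=(0,0) retry=(0,0))
step 2 (P LOAD): counter=3 r=(3,0) succ=(0,0) retry=(0,0)
step 3 (Q CAS): counter=3 r=(3,0) succ=(0,0) retry=(0,1)
step 4 (Q LOAD): counter=3 r=(3,3) succ=(0,0) retry=(0,1)
step 5 (P CAS): counter=4 r=(3,3) succ=(1,0) retry=(0,1)
step 6 (Q CAS): counter=4 r=(3,3) succ=(1,0) retry=(0,2)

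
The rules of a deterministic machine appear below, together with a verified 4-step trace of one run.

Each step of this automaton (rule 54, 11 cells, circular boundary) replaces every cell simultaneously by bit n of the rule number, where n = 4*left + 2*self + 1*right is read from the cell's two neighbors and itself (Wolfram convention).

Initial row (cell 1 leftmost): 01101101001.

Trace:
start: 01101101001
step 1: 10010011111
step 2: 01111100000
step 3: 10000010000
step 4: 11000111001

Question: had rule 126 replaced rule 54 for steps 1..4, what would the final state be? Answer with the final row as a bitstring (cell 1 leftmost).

00000000000

(re-executing steps 1..4 under rule 126; state before step 1: 01101101001)
step 1: 11111111111
step 2: 00000000000
step 3: 00000000000
step 4: 00000000000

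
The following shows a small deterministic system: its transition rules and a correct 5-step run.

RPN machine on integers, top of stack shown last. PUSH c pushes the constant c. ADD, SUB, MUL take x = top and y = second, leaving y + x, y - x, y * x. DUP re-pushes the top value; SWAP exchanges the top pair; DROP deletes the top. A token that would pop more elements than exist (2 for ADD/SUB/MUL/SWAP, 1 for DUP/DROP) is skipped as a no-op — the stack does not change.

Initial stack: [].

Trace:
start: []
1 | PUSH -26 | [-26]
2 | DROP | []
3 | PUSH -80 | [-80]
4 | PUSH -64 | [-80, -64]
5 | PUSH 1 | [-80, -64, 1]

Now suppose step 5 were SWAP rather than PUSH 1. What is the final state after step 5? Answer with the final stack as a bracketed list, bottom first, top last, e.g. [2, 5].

[-64, -80]

(re-executing from step 5 with the substitution; state before step 5: [-80, -64])
5 | SWAP | [-64, -80]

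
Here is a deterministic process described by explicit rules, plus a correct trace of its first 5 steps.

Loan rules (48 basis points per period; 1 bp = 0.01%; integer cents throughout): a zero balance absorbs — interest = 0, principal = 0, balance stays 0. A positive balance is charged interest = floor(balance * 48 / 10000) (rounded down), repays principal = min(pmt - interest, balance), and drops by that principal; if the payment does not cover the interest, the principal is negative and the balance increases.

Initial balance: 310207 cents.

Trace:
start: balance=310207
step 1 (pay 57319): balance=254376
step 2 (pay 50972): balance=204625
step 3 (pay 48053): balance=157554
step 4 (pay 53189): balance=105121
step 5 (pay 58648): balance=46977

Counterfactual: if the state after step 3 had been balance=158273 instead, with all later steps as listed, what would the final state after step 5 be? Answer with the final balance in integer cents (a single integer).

state after step 3 := balance=158273
step 4 (pay 53189): balance=105843
step 5 (pay 58648): balance=47703

47703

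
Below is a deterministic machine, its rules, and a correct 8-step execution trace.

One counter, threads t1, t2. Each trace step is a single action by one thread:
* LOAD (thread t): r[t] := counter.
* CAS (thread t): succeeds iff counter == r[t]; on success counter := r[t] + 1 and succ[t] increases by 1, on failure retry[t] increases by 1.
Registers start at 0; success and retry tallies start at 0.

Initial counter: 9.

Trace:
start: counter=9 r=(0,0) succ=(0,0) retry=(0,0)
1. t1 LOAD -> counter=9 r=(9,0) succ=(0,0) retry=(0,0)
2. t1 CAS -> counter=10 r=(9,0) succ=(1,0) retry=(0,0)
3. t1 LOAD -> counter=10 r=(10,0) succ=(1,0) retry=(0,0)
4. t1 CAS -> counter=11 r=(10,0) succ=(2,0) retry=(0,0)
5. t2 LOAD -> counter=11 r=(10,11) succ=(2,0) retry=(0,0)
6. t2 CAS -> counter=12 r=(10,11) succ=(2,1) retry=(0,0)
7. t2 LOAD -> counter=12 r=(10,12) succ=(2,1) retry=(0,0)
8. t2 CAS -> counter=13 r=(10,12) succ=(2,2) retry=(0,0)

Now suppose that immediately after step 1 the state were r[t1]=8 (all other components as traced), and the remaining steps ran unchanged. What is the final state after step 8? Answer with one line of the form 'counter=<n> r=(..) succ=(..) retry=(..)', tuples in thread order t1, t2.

state after step 1 := counter=9 r=(8,0) succ=(0,0) retry=(0,0)
2. t1 CAS -> counter=9 r=(8,0) succ=(0,0) retry=(1,0)
3. t1 LOAD -> counter=9 r=(9,0) succ=(0,0) retry=(1,0)
4. t1 CAS -> counter=10 r=(9,0) succ=(1,0) retry=(1,0)
5. t2 LOAD -> counter=10 r=(9,10) succ=(1,0) retry=(1,0)
6. t2 CAS -> counter=11 r=(9,10) succ=(1,1) retry=(1,0)
7. t2 LOAD -> counter=11 r=(9,11) succ=(1,1) retry=(1,0)
8. t2 CAS -> counter=12 r=(9,11) succ=(1,2) retry=(1,0)

counter=12 r=(9,11) succ=(1,2) retry=(1,0)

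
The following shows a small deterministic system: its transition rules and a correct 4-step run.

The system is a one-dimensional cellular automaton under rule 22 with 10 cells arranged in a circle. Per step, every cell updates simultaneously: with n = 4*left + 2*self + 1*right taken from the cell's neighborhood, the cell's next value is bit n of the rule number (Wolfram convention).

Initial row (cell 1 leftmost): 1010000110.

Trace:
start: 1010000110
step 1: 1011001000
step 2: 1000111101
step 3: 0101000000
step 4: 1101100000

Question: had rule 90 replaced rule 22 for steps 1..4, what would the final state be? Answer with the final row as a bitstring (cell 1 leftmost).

(re-executing steps 1..4 under rule 90; state before step 1: 1010000110)
step 1: 0001001110
step 2: 0010111011
step 3: 1100101011
step 4: 0111000010

0111000010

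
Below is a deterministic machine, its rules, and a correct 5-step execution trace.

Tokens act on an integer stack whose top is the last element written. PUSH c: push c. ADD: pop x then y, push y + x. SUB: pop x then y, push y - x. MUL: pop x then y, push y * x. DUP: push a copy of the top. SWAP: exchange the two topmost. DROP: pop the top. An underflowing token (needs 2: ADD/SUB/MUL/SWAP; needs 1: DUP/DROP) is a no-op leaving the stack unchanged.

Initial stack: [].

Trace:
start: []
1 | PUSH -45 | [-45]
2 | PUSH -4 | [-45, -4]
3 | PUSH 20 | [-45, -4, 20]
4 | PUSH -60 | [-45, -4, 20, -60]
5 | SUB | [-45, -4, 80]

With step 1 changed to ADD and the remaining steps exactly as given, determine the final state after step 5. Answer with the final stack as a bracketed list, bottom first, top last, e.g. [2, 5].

(re-executing from step 1 with the substitution; state before step 1: [])
1 | ADD | []
2 | PUSH -4 | [-4]
3 | PUSH 20 | [-4, 20]
4 | PUSH -60 | [-4, 20, -60]
5 | SUB | [-4, 80]

[-4, 80]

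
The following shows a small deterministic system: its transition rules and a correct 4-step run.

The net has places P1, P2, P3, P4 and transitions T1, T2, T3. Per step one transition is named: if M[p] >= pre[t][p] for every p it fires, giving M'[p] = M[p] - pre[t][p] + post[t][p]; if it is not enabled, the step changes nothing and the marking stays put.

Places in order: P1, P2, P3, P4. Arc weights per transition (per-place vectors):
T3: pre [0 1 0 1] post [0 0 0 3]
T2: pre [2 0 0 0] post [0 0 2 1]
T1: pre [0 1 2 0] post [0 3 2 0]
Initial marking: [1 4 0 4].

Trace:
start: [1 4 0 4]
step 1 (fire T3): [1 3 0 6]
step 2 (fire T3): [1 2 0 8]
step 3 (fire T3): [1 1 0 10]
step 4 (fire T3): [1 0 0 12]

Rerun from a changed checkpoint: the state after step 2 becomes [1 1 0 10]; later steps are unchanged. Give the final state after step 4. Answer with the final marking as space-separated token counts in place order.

1 0 0 12

state after step 2 := [1 1 0 10]
step 3 (fire T3): [1 0 0 12]
step 4 (fire T3): [1 0 0 12]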